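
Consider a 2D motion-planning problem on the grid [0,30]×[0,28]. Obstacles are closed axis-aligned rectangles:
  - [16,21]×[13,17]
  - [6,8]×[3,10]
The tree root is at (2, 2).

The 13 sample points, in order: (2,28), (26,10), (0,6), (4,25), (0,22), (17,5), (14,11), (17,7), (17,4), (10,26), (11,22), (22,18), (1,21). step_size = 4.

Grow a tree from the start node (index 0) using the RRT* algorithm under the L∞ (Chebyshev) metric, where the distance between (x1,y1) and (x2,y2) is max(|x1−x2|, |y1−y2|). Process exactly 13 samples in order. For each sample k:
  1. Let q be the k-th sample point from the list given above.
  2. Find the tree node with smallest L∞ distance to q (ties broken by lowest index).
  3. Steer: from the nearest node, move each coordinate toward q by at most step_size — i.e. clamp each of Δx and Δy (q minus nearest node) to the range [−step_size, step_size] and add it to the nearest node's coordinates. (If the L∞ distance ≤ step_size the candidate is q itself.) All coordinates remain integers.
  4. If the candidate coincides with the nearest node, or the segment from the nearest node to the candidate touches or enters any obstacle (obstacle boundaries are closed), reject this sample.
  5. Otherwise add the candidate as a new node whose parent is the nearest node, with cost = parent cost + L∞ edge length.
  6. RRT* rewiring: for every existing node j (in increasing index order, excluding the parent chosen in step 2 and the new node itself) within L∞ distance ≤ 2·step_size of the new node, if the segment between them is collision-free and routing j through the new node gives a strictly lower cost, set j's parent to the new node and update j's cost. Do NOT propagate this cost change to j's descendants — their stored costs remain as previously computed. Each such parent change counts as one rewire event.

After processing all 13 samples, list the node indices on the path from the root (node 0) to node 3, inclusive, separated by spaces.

1. q=(2,28) nearest=0 d=26 new=(2,6) → add node 1 parent=0 cost=4
2. q=(26,10) nearest=0 d=24 new=(6,6) → blocked by [6,8]×[3,10], reject
3. q=(0,6) nearest=1 d=2 new=(0,6) → add node 2 parent=1 cost=6
4. q=(4,25) nearest=1 d=19 new=(4,10) → add node 3 parent=1 cost=8
5. q=(0,22) nearest=3 d=12 new=(0,14) → add node 4 parent=3 cost=12
6. q=(17,5) nearest=3 d=13 new=(8,6) → blocked by [6,8]×[3,10], reject
7. q=(14,11) nearest=3 d=10 new=(8,11) → add node 5 parent=3 cost=12
8. q=(17,7) nearest=5 d=9 new=(12,7) → add node 6 parent=5 cost=16
9. q=(17,4) nearest=6 d=5 new=(16,4) → add node 7 parent=6 cost=20
10. q=(10,26) nearest=4 d=12 new=(4,18) → add node 8 parent=4 cost=16
11. q=(11,22) nearest=8 d=7 new=(8,22) → add node 9 parent=8 cost=20
12. q=(22,18) nearest=6 d=11 new=(16,11) → add node 10 parent=6 cost=20
13. q=(1,21) nearest=8 d=3 new=(1,21) → add node 11 parent=8 cost=19

Path: 0 1 3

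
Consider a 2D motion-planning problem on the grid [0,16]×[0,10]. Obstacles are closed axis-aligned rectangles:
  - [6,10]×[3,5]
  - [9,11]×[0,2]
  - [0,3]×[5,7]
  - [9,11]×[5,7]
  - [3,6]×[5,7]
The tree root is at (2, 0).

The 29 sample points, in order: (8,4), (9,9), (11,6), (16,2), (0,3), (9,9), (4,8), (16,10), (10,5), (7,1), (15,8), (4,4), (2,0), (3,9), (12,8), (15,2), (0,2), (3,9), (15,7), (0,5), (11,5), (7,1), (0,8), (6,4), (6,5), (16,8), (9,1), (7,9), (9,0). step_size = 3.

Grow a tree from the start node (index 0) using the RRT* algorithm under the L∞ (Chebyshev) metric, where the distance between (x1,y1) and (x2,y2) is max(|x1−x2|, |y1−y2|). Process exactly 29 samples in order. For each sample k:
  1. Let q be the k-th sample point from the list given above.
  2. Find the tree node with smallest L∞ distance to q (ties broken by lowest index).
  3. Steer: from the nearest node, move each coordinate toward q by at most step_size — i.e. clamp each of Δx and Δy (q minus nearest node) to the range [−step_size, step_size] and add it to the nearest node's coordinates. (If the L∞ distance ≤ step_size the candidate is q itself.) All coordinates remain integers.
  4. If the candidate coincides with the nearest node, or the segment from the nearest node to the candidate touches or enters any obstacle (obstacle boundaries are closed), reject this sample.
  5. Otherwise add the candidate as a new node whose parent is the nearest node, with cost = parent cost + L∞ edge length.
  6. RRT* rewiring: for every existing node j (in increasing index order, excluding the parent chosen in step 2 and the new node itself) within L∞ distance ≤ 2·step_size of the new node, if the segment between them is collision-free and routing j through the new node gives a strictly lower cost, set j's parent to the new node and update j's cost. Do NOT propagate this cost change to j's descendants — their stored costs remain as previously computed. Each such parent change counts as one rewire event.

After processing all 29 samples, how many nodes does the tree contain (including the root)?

Node count: 7

1. q=(8,4) nearest=0 d=6 new=(5,3) → add node 1 parent=0 cost=3
2. q=(9,9) nearest=1 d=6 new=(8,6) → blocked by [6,10]×[3,5], reject
3. q=(11,6) nearest=1 d=6 new=(8,6) → blocked by [6,10]×[3,5], reject
4. q=(16,2) nearest=1 d=11 new=(8,2) → add node 2 parent=1 cost=6
5. q=(0,3) nearest=0 d=3 new=(0,3) → add node 3 parent=0 cost=3
6. q=(9,9) nearest=1 d=6 new=(8,6) → blocked by [6,10]×[3,5], reject
7. q=(4,8) nearest=1 d=5 new=(4,6) → blocked by [3,6]×[5,7], reject
8. q=(16,10) nearest=2 d=8 new=(11,5) → blocked by [6,10]×[3,5], reject
9. q=(10,5) nearest=2 d=3 new=(10,5) → blocked by [6,10]×[3,5], reject
10. q=(7,1) nearest=2 d=1 new=(7,1) → add node 4 parent=2 cost=7
11. q=(15,8) nearest=2 d=7 new=(11,5) → blocked by [6,10]×[3,5], reject
12. q=(4,4) nearest=1 d=1 new=(4,4) → add node 5 parent=1 cost=4
13. q=(2,0) nearest=0 d=0 → coincident, reject
14. q=(3,9) nearest=5 d=5 new=(3,7) → blocked by [0,3]×[5,7], reject
15. q=(12,8) nearest=2 d=6 new=(11,5) → blocked by [6,10]×[3,5], reject
16. q=(15,2) nearest=2 d=7 new=(11,2) → blocked by [9,11]×[0,2], reject
17. q=(0,2) nearest=3 d=1 new=(0,2) → add node 6 parent=3 cost=4
18. q=(3,9) nearest=5 d=5 new=(3,7) → blocked by [0,3]×[5,7], reject
19. q=(15,7) nearest=2 d=7 new=(11,5) → blocked by [6,10]×[3,5], reject
20. q=(0,5) nearest=3 d=2 new=(0,5) → blocked by [0,3]×[5,7], reject
21. q=(11,5) nearest=2 d=3 new=(11,5) → blocked by [6,10]×[3,5], reject
22. q=(7,1) nearest=4 d=0 → coincident, reject
23. q=(0,8) nearest=5 d=4 new=(1,7) → blocked by [0,3]×[5,7], reject
24. q=(6,4) nearest=1 d=1 new=(6,4) → blocked by [6,10]×[3,5], reject
25. q=(6,5) nearest=1 d=2 new=(6,5) → blocked by [6,10]×[3,5], reject
26. q=(16,8) nearest=2 d=8 new=(11,5) → blocked by [6,10]×[3,5], reject
27. q=(9,1) nearest=2 d=1 new=(9,1) → blocked by [9,11]×[0,2], reject
28. q=(7,9) nearest=5 d=5 new=(7,7) → blocked by [3,6]×[5,7], reject
29. q=(9,0) nearest=2 d=2 new=(9,0) → blocked by [9,11]×[0,2], reject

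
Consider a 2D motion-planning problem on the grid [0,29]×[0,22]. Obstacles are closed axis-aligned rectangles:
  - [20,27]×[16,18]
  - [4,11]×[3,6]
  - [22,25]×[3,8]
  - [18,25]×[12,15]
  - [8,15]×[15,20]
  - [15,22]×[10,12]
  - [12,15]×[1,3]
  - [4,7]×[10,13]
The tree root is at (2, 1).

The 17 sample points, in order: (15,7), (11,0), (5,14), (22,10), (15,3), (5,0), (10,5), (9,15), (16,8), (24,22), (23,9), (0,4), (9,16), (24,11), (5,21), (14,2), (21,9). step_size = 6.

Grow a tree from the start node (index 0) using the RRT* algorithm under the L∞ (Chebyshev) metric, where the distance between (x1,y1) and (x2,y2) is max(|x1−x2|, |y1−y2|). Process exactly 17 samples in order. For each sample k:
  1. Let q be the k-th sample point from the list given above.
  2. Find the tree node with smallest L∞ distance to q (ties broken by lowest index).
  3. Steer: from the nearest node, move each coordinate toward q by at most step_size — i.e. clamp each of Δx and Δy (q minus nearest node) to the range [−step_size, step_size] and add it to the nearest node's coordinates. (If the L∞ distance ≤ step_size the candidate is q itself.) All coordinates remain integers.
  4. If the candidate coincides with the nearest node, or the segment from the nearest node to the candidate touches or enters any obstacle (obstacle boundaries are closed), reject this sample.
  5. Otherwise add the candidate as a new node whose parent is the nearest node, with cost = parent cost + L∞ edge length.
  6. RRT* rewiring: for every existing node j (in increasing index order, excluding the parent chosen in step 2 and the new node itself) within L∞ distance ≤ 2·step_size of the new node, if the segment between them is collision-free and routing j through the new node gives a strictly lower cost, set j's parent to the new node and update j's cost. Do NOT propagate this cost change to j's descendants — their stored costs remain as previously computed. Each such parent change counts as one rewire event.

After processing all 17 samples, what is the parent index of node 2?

Parent of node 2: 0

1. q=(15,7) nearest=0 d=13 new=(8,7) → blocked by [4,11]×[3,6], reject
2. q=(11,0) nearest=0 d=9 new=(8,0) → add node 1 parent=0 cost=6
3. q=(5,14) nearest=0 d=13 new=(5,7) → blocked by [4,11]×[3,6], reject
4. q=(22,10) nearest=1 d=14 new=(14,6) → blocked by [4,11]×[3,6], reject
5. q=(15,3) nearest=1 d=7 new=(14,3) → blocked by [12,15]×[1,3], reject
6. q=(5,0) nearest=0 d=3 new=(5,0) → add node 2 parent=0 cost=3
7. q=(10,5) nearest=1 d=5 new=(10,5) → blocked by [4,11]×[3,6], reject
8. q=(9,15) nearest=0 d=14 new=(8,7) → blocked by [4,11]×[3,6], reject
9. q=(16,8) nearest=1 d=8 new=(14,6) → blocked by [4,11]×[3,6], reject
10. q=(24,22) nearest=0 d=22 new=(8,7) → blocked by [4,11]×[3,6], reject
11. q=(23,9) nearest=1 d=15 new=(14,6) → blocked by [4,11]×[3,6], reject
12. q=(0,4) nearest=0 d=3 new=(0,4) → add node 3 parent=0 cost=3
13. q=(9,16) nearest=3 d=12 new=(6,10) → blocked by [4,7]×[10,13], reject
14. q=(24,11) nearest=1 d=16 new=(14,6) → blocked by [4,11]×[3,6], reject
15. q=(5,21) nearest=3 d=17 new=(5,10) → blocked by [4,7]×[10,13], reject
16. q=(14,2) nearest=1 d=6 new=(14,2) → blocked by [12,15]×[1,3], reject
17. q=(21,9) nearest=1 d=13 new=(14,6) → blocked by [4,11]×[3,6], reject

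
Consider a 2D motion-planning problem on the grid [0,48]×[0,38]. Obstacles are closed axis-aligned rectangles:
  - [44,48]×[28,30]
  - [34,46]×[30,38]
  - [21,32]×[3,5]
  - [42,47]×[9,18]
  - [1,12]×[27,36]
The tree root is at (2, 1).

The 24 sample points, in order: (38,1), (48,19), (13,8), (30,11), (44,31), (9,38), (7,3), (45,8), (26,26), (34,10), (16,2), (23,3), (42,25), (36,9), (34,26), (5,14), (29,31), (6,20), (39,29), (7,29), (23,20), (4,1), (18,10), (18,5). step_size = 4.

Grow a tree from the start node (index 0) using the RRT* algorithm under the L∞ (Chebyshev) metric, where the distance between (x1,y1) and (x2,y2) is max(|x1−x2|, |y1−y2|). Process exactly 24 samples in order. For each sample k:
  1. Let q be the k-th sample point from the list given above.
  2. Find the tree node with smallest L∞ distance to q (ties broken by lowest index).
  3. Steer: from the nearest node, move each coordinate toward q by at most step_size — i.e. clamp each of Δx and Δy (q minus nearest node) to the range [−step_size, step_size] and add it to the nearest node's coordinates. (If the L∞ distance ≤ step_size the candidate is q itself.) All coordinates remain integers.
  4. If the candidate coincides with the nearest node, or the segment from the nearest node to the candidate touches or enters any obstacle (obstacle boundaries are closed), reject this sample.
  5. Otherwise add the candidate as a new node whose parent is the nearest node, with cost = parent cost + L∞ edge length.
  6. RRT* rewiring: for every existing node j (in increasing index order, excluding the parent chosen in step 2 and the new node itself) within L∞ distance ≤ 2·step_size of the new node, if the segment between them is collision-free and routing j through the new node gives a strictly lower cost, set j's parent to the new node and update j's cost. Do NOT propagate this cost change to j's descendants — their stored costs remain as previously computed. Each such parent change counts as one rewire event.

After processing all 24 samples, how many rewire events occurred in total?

1. q=(38,1) nearest=0 d=36 new=(6,1) → add node 1 parent=0 cost=4
2. q=(48,19) nearest=1 d=42 new=(10,5) → add node 2 parent=1 cost=8
3. q=(13,8) nearest=2 d=3 new=(13,8) → add node 3 parent=2 cost=11
4. q=(30,11) nearest=3 d=17 new=(17,11) → add node 4 parent=3 cost=15
5. q=(44,31) nearest=4 d=27 new=(21,15) → add node 5 parent=4 cost=19
6. q=(9,38) nearest=5 d=23 new=(17,19) → add node 6 parent=5 cost=23
7. q=(7,3) nearest=1 d=2 new=(7,3) → add node 7 parent=1 cost=6
8. q=(45,8) nearest=5 d=24 new=(25,11) → add node 8 parent=5 cost=23
9. q=(26,26) nearest=6 d=9 new=(21,23) → add node 9 parent=6 cost=27
10. q=(34,10) nearest=8 d=9 new=(29,10) → add node 10 parent=8 cost=27
11. q=(16,2) nearest=2 d=6 new=(14,2) → add node 11 parent=2 cost=12
12. q=(23,3) nearest=10 d=7 new=(25,6) → add node 12 parent=10 cost=31
13. q=(42,25) nearest=10 d=15 new=(33,14) → add node 13 parent=10 cost=31
14. q=(36,9) nearest=13 d=5 new=(36,10) → add node 14 parent=13 cost=35
15. q=(34,26) nearest=13 d=12 new=(34,18) → add node 15 parent=13 cost=35
16. q=(5,14) nearest=3 d=8 new=(9,12) → add node 16 parent=3 cost=15
17. q=(29,31) nearest=9 d=8 new=(25,27) → add node 17 parent=9 cost=31
18. q=(6,20) nearest=16 d=8 new=(6,16) → add node 18 parent=16 cost=19
19. q=(39,29) nearest=15 d=11 new=(38,22) → add node 19 parent=15 cost=39
20. q=(7,29) nearest=6 d=10 new=(13,23) → add node 20 parent=6 cost=27
21. q=(23,20) nearest=9 d=3 new=(23,20) → add node 21 parent=9 cost=30
22. q=(4,1) nearest=0 d=2 new=(4,1) → add node 22 parent=0 cost=2; rewire 7→22 (5<6)
23. q=(18,10) nearest=4 d=1 new=(18,10) → add node 23 parent=4 cost=16; rewire 12→23 (23<31)
24. q=(18,5) nearest=11 d=4 new=(18,5) → add node 24 parent=11 cost=16

Rewire events: 2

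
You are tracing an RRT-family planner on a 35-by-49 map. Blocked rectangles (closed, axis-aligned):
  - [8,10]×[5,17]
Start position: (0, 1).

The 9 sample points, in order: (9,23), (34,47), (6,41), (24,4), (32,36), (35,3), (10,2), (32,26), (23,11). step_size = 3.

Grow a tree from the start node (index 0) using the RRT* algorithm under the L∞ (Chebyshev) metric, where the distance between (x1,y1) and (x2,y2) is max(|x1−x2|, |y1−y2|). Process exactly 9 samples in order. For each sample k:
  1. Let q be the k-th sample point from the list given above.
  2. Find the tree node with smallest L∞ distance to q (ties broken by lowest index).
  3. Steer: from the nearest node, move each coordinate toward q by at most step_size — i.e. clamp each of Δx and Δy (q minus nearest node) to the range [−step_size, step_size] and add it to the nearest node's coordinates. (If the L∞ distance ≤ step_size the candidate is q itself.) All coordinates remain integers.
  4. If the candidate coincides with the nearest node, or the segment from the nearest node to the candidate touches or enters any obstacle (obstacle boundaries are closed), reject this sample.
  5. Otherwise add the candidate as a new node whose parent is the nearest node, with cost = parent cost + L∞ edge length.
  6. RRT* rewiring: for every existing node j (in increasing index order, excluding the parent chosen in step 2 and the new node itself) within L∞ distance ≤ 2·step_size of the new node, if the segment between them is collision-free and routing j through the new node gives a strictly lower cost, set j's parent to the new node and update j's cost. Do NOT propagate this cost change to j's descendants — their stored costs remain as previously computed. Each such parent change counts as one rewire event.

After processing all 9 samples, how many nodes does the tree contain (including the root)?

Node count: 4

1. q=(9,23) nearest=0 d=22 new=(3,4) → add node 1 parent=0 cost=3
2. q=(34,47) nearest=1 d=43 new=(6,7) → add node 2 parent=1 cost=6
3. q=(6,41) nearest=2 d=34 new=(6,10) → add node 3 parent=2 cost=9
4. q=(24,4) nearest=2 d=18 new=(9,4) → blocked by [8,10]×[5,17], reject
5. q=(32,36) nearest=3 d=26 new=(9,13) → blocked by [8,10]×[5,17], reject
6. q=(35,3) nearest=2 d=29 new=(9,4) → blocked by [8,10]×[5,17], reject
7. q=(10,2) nearest=2 d=5 new=(9,4) → blocked by [8,10]×[5,17], reject
8. q=(32,26) nearest=2 d=26 new=(9,10) → blocked by [8,10]×[5,17], reject
9. q=(23,11) nearest=2 d=17 new=(9,10) → blocked by [8,10]×[5,17], reject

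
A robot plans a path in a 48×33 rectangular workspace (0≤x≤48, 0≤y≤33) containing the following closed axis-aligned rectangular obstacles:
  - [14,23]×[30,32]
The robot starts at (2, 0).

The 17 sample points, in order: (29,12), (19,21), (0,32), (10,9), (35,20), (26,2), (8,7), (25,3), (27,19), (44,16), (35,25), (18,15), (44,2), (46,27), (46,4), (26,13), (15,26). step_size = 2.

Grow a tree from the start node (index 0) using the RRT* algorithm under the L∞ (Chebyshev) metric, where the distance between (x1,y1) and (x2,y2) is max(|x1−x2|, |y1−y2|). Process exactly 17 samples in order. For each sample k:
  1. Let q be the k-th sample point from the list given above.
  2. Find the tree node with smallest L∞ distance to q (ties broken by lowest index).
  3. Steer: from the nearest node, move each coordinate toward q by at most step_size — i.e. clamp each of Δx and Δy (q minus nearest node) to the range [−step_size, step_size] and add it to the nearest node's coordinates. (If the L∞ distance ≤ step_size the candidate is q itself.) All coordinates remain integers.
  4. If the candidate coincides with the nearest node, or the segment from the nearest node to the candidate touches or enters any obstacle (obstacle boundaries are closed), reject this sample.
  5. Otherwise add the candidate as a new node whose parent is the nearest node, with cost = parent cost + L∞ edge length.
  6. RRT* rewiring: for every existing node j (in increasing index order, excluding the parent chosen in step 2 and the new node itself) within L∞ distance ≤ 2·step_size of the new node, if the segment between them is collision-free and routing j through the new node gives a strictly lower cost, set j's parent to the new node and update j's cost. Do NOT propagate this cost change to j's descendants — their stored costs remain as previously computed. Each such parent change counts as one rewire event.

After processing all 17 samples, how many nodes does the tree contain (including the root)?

Node count: 18

1. q=(29,12) nearest=0 d=27 new=(4,2) → add node 1 parent=0 cost=2
2. q=(19,21) nearest=1 d=19 new=(6,4) → add node 2 parent=1 cost=4
3. q=(0,32) nearest=2 d=28 new=(4,6) → add node 3 parent=2 cost=6
4. q=(10,9) nearest=2 d=5 new=(8,6) → add node 4 parent=2 cost=6
5. q=(35,20) nearest=4 d=27 new=(10,8) → add node 5 parent=4 cost=8
6. q=(26,2) nearest=5 d=16 new=(12,6) → add node 6 parent=5 cost=10
7. q=(8,7) nearest=4 d=1 new=(8,7) → add node 7 parent=4 cost=7
8. q=(25,3) nearest=6 d=13 new=(14,4) → add node 8 parent=6 cost=12
9. q=(27,19) nearest=6 d=15 new=(14,8) → add node 9 parent=6 cost=12
10. q=(44,16) nearest=8 d=30 new=(16,6) → add node 10 parent=8 cost=14
11. q=(35,25) nearest=10 d=19 new=(18,8) → add node 11 parent=10 cost=16
12. q=(18,15) nearest=9 d=7 new=(16,10) → add node 12 parent=9 cost=14
13. q=(44,2) nearest=11 d=26 new=(20,6) → add node 13 parent=11 cost=18
14. q=(46,27) nearest=13 d=26 new=(22,8) → add node 14 parent=13 cost=20
15. q=(46,4) nearest=14 d=24 new=(24,6) → add node 15 parent=14 cost=22
16. q=(26,13) nearest=14 d=5 new=(24,10) → add node 16 parent=14 cost=22
17. q=(15,26) nearest=12 d=16 new=(15,12) → add node 17 parent=12 cost=16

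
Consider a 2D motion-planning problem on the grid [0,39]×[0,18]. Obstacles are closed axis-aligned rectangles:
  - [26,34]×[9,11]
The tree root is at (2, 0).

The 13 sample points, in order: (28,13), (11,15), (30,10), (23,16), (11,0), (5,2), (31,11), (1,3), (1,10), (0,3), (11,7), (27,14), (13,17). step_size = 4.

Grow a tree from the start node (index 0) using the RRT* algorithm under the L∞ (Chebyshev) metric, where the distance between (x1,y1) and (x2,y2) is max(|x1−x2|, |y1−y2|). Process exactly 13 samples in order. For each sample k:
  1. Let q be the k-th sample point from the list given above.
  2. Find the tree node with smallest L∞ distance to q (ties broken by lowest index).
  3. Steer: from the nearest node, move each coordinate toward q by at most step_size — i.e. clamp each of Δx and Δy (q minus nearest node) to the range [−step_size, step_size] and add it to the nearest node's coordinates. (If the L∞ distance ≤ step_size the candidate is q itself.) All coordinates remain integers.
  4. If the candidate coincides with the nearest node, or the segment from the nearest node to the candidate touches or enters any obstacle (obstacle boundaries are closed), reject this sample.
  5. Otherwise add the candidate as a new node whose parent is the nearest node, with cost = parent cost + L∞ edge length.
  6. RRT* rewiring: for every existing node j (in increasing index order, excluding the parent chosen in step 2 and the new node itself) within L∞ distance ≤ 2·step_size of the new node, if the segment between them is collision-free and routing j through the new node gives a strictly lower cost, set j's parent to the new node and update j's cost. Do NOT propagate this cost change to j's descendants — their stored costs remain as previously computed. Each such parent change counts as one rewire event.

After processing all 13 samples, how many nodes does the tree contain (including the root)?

1. q=(28,13) nearest=0 d=26 new=(6,4) → add node 1 parent=0 cost=4
2. q=(11,15) nearest=1 d=11 new=(10,8) → add node 2 parent=1 cost=8
3. q=(30,10) nearest=2 d=20 new=(14,10) → add node 3 parent=2 cost=12
4. q=(23,16) nearest=3 d=9 new=(18,14) → add node 4 parent=3 cost=16
5. q=(11,0) nearest=1 d=5 new=(10,0) → add node 5 parent=1 cost=8
6. q=(5,2) nearest=1 d=2 new=(5,2) → add node 6 parent=1 cost=6
7. q=(31,11) nearest=4 d=13 new=(22,11) → add node 7 parent=4 cost=20
8. q=(1,3) nearest=0 d=3 new=(1,3) → add node 8 parent=0 cost=3
9. q=(1,10) nearest=1 d=6 new=(2,8) → add node 9 parent=1 cost=8
10. q=(0,3) nearest=8 d=1 new=(0,3) → add node 10 parent=8 cost=4
11. q=(11,7) nearest=2 d=1 new=(11,7) → add node 11 parent=2 cost=9
12. q=(27,14) nearest=7 d=5 new=(26,14) → add node 12 parent=7 cost=24
13. q=(13,17) nearest=4 d=5 new=(14,17) → add node 13 parent=4 cost=20

Node count: 14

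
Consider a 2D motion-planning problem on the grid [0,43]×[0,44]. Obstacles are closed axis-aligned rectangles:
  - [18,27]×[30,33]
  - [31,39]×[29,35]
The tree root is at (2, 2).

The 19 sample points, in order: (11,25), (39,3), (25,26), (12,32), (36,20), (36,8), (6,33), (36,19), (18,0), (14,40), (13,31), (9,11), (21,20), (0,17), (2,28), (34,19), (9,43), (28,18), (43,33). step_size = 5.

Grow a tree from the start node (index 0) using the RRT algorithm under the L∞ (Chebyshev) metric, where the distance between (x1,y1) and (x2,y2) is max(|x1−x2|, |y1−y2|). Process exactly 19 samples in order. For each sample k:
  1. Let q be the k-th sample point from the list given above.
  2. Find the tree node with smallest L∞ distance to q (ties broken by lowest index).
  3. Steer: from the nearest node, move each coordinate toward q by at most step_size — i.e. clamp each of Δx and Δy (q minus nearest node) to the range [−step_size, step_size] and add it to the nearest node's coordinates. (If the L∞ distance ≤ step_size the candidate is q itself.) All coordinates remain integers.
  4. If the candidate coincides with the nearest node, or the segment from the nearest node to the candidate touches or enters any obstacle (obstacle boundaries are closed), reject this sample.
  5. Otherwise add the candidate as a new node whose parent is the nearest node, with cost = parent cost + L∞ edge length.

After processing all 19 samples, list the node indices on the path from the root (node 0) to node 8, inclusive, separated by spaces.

Path: 0 1 2 5 6 8

1. q=(11,25) nearest=0 d=23 new=(7,7) → add node 1 parent=0 cost=5
2. q=(39,3) nearest=1 d=32 new=(12,3) → add node 2 parent=1 cost=10
3. q=(25,26) nearest=1 d=19 new=(12,12) → add node 3 parent=1 cost=10
4. q=(12,32) nearest=3 d=20 new=(12,17) → add node 4 parent=3 cost=15
5. q=(36,20) nearest=2 d=24 new=(17,8) → add node 5 parent=2 cost=15
6. q=(36,8) nearest=5 d=19 new=(22,8) → add node 6 parent=5 cost=20
7. q=(6,33) nearest=4 d=16 new=(7,22) → add node 7 parent=4 cost=20
8. q=(36,19) nearest=6 d=14 new=(27,13) → add node 8 parent=6 cost=25
9. q=(18,0) nearest=2 d=6 new=(17,0) → add node 9 parent=2 cost=15
10. q=(14,40) nearest=7 d=18 new=(12,27) → add node 10 parent=7 cost=25
11. q=(13,31) nearest=10 d=4 new=(13,31) → add node 11 parent=10 cost=29
12. q=(9,11) nearest=3 d=3 new=(9,11) → add node 12 parent=3 cost=13
13. q=(21,20) nearest=8 d=7 new=(22,18) → add node 13 parent=8 cost=30
14. q=(0,17) nearest=7 d=7 new=(2,17) → add node 14 parent=7 cost=25
15. q=(2,28) nearest=7 d=6 new=(2,27) → add node 15 parent=7 cost=25
16. q=(34,19) nearest=8 d=7 new=(32,18) → add node 16 parent=8 cost=30
17. q=(9,43) nearest=11 d=12 new=(9,36) → add node 17 parent=11 cost=34
18. q=(28,18) nearest=16 d=4 new=(28,18) → add node 18 parent=16 cost=34
19. q=(43,33) nearest=16 d=15 new=(37,23) → add node 19 parent=16 cost=35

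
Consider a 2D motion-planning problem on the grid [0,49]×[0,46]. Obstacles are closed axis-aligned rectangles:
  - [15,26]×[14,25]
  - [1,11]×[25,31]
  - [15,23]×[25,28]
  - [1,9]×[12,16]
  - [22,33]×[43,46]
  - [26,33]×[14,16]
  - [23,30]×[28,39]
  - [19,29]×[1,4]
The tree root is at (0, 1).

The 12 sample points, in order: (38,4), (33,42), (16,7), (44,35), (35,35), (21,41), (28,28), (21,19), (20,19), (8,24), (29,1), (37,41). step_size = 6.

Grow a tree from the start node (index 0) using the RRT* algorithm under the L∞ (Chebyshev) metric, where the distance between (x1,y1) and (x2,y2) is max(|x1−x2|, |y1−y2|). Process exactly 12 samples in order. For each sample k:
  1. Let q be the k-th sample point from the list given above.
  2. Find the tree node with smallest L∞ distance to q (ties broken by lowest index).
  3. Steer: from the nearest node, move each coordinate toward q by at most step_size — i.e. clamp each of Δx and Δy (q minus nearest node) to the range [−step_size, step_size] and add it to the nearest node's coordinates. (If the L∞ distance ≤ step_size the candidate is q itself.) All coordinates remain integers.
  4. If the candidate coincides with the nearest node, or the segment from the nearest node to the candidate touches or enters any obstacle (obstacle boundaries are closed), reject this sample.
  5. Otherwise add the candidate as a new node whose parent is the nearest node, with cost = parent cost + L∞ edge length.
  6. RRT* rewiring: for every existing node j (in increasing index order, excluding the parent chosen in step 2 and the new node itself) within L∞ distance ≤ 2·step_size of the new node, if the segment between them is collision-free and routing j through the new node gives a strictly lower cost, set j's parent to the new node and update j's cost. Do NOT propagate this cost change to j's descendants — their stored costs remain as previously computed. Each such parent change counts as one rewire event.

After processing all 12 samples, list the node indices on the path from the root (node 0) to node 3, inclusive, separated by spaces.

Path: 0 1 2 3

1. q=(38,4) nearest=0 d=38 new=(6,4) → add node 1 parent=0 cost=6
2. q=(33,42) nearest=1 d=38 new=(12,10) → add node 2 parent=1 cost=12
3. q=(16,7) nearest=2 d=4 new=(16,7) → add node 3 parent=2 cost=16
4. q=(44,35) nearest=3 d=28 new=(22,13) → add node 4 parent=3 cost=22
5. q=(35,35) nearest=4 d=22 new=(28,19) → blocked by [15,26]×[14,25], reject
6. q=(21,41) nearest=4 d=28 new=(21,19) → blocked by [15,26]×[14,25], reject
7. q=(28,28) nearest=4 d=15 new=(28,19) → blocked by [15,26]×[14,25], reject
8. q=(21,19) nearest=4 d=6 new=(21,19) → blocked by [15,26]×[14,25], reject
9. q=(20,19) nearest=4 d=6 new=(20,19) → blocked by [15,26]×[14,25], reject
10. q=(8,24) nearest=2 d=14 new=(8,16) → blocked by [1,9]×[12,16], reject
11. q=(29,1) nearest=4 d=12 new=(28,7) → add node 5 parent=4 cost=28
12. q=(37,41) nearest=4 d=28 new=(28,19) → blocked by [15,26]×[14,25], reject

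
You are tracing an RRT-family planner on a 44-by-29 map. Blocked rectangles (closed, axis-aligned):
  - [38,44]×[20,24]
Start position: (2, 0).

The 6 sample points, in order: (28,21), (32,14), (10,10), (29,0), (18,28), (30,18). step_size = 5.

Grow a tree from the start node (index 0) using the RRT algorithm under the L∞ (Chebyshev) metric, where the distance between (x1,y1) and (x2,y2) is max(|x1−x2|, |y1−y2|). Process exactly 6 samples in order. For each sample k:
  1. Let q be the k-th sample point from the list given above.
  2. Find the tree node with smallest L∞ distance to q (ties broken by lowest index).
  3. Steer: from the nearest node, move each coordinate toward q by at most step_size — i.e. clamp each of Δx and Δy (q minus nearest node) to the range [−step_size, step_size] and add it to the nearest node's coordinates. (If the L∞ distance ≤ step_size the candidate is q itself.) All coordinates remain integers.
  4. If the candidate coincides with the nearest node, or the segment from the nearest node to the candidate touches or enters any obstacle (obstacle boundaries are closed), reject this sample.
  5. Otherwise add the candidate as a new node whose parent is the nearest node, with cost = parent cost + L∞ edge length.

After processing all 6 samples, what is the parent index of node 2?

1. q=(28,21) nearest=0 d=26 new=(7,5) → add node 1 parent=0 cost=5
2. q=(32,14) nearest=1 d=25 new=(12,10) → add node 2 parent=1 cost=10
3. q=(10,10) nearest=2 d=2 new=(10,10) → add node 3 parent=2 cost=12
4. q=(29,0) nearest=2 d=17 new=(17,5) → add node 4 parent=2 cost=15
5. q=(18,28) nearest=2 d=18 new=(17,15) → add node 5 parent=2 cost=15
6. q=(30,18) nearest=4 d=13 new=(22,10) → add node 6 parent=4 cost=20

Parent of node 2: 1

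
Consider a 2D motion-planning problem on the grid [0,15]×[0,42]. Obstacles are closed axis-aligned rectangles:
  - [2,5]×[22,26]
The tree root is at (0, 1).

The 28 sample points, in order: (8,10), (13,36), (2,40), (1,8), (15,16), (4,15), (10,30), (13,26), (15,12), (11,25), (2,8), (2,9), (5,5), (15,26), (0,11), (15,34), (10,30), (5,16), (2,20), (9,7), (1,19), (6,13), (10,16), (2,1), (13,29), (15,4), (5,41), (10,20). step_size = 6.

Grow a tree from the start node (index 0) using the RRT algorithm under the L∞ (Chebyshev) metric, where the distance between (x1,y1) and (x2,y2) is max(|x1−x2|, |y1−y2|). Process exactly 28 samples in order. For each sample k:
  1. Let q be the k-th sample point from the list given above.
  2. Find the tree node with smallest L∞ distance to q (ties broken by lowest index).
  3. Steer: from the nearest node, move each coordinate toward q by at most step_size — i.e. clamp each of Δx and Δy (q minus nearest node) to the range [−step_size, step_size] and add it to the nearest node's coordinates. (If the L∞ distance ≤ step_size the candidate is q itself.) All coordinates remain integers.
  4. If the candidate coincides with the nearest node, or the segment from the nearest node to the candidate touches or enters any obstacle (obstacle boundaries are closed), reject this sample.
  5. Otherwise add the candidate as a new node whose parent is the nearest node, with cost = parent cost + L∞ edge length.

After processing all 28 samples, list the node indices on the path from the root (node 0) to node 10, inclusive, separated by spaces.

1. q=(8,10) nearest=0 d=9 new=(6,7) → add node 1 parent=0 cost=6
2. q=(13,36) nearest=1 d=29 new=(12,13) → add node 2 parent=1 cost=12
3. q=(2,40) nearest=2 d=27 new=(6,19) → add node 3 parent=2 cost=18
4. q=(1,8) nearest=1 d=5 new=(1,8) → add node 4 parent=1 cost=11
5. q=(15,16) nearest=2 d=3 new=(15,16) → add node 5 parent=2 cost=15
6. q=(4,15) nearest=3 d=4 new=(4,15) → add node 6 parent=3 cost=22
7. q=(10,30) nearest=3 d=11 new=(10,25) → add node 7 parent=3 cost=24
8. q=(13,26) nearest=7 d=3 new=(13,26) → add node 8 parent=7 cost=27
9. q=(15,12) nearest=2 d=3 new=(15,12) → add node 9 parent=2 cost=15
10. q=(11,25) nearest=7 d=1 new=(11,25) → add node 10 parent=7 cost=25
11. q=(2,8) nearest=4 d=1 new=(2,8) → add node 11 parent=4 cost=12
12. q=(2,9) nearest=4 d=1 new=(2,9) → add node 12 parent=4 cost=12
13. q=(5,5) nearest=1 d=2 new=(5,5) → add node 13 parent=1 cost=8
14. q=(15,26) nearest=8 d=2 new=(15,26) → add node 14 parent=8 cost=29
15. q=(0,11) nearest=12 d=2 new=(0,11) → add node 15 parent=12 cost=14
16. q=(15,34) nearest=8 d=8 new=(15,32) → add node 16 parent=8 cost=33
17. q=(10,30) nearest=8 d=4 new=(10,30) → add node 17 parent=8 cost=31
18. q=(5,16) nearest=6 d=1 new=(5,16) → add node 18 parent=6 cost=23
19. q=(2,20) nearest=3 d=4 new=(2,20) → add node 19 parent=3 cost=22
20. q=(9,7) nearest=1 d=3 new=(9,7) → add node 20 parent=1 cost=9
21. q=(1,19) nearest=19 d=1 new=(1,19) → add node 21 parent=19 cost=23
22. q=(6,13) nearest=6 d=2 new=(6,13) → add node 22 parent=6 cost=24
23. q=(10,16) nearest=2 d=3 new=(10,16) → add node 23 parent=2 cost=15
24. q=(2,1) nearest=0 d=2 new=(2,1) → add node 24 parent=0 cost=2
25. q=(13,29) nearest=8 d=3 new=(13,29) → add node 25 parent=8 cost=30
26. q=(15,4) nearest=20 d=6 new=(15,4) → add node 26 parent=20 cost=15
27. q=(5,41) nearest=16 d=10 new=(9,38) → add node 27 parent=16 cost=39
28. q=(10,20) nearest=3 d=4 new=(10,20) → add node 28 parent=3 cost=22

Path: 0 1 2 3 7 10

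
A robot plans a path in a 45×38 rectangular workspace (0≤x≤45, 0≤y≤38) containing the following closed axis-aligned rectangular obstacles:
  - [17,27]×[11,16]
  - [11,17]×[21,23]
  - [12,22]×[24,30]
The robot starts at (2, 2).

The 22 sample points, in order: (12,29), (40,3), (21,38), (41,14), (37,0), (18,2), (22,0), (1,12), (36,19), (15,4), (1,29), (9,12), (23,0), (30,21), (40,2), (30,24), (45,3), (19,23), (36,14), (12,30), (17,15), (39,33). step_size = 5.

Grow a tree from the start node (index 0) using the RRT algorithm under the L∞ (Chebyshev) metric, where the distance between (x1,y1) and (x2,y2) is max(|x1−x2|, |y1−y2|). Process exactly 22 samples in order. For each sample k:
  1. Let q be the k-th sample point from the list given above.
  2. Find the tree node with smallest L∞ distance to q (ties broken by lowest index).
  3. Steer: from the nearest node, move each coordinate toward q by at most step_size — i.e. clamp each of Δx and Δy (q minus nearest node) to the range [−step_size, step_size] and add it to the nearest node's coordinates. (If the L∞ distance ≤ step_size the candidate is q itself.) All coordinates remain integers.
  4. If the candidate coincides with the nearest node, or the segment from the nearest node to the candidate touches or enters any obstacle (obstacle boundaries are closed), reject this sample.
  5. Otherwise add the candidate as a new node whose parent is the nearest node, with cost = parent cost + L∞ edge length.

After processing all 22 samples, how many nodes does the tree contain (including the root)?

Node count: 19

1. q=(12,29) nearest=0 d=27 new=(7,7) → add node 1 parent=0 cost=5
2. q=(40,3) nearest=1 d=33 new=(12,3) → add node 2 parent=1 cost=10
3. q=(21,38) nearest=1 d=31 new=(12,12) → add node 3 parent=1 cost=10
4. q=(41,14) nearest=2 d=29 new=(17,8) → add node 4 parent=2 cost=15
5. q=(37,0) nearest=4 d=20 new=(22,3) → add node 5 parent=4 cost=20
6. q=(18,2) nearest=5 d=4 new=(18,2) → add node 6 parent=5 cost=24
7. q=(22,0) nearest=5 d=3 new=(22,0) → add node 7 parent=5 cost=23
8. q=(1,12) nearest=1 d=6 new=(2,12) → add node 8 parent=1 cost=10
9. q=(36,19) nearest=5 d=16 new=(27,8) → add node 9 parent=5 cost=25
10. q=(15,4) nearest=2 d=3 new=(15,4) → add node 10 parent=2 cost=13
11. q=(1,29) nearest=3 d=17 new=(7,17) → add node 11 parent=3 cost=15
12. q=(9,12) nearest=3 d=3 new=(9,12) → add node 12 parent=3 cost=13
13. q=(23,0) nearest=7 d=1 new=(23,0) → add node 13 parent=7 cost=24
14. q=(30,21) nearest=4 d=13 new=(22,13) → blocked by [17,27]×[11,16], reject
15. q=(40,2) nearest=9 d=13 new=(32,3) → add node 14 parent=9 cost=30
16. q=(30,24) nearest=4 d=16 new=(22,13) → blocked by [17,27]×[11,16], reject
17. q=(45,3) nearest=14 d=13 new=(37,3) → add node 15 parent=14 cost=35
18. q=(19,23) nearest=3 d=11 new=(17,17) → add node 16 parent=3 cost=15
19. q=(36,14) nearest=9 d=9 new=(32,13) → add node 17 parent=9 cost=30
20. q=(12,30) nearest=11 d=13 new=(12,22) → blocked by [11,17]×[21,23], reject
21. q=(17,15) nearest=16 d=2 new=(17,15) → blocked by [17,27]×[11,16], reject
22. q=(39,33) nearest=17 d=20 new=(37,18) → add node 18 parent=17 cost=35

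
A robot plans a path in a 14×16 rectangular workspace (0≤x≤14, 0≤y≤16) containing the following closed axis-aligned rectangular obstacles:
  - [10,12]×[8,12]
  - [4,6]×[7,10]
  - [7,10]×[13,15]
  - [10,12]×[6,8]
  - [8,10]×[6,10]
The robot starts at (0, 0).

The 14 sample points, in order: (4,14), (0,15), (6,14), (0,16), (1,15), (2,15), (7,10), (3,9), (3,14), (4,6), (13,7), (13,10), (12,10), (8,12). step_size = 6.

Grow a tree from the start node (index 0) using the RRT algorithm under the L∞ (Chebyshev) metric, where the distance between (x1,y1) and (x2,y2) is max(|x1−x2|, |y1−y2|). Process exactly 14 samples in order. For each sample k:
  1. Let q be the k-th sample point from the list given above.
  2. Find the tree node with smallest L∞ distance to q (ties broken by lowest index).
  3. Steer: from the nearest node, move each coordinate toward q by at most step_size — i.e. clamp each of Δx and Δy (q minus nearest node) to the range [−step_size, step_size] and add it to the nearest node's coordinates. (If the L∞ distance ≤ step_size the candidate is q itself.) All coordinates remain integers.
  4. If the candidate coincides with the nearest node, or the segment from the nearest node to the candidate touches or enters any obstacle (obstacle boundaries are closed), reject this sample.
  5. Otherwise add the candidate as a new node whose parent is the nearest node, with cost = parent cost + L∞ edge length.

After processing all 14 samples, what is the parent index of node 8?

Parent of node 8: 6

1. q=(4,14) nearest=0 d=14 new=(4,6) → add node 1 parent=0 cost=6
2. q=(0,15) nearest=1 d=9 new=(0,12) → add node 2 parent=1 cost=12
3. q=(6,14) nearest=2 d=6 new=(6,14) → add node 3 parent=2 cost=18
4. q=(0,16) nearest=2 d=4 new=(0,16) → add node 4 parent=2 cost=16
5. q=(1,15) nearest=4 d=1 new=(1,15) → add node 5 parent=4 cost=17
6. q=(2,15) nearest=5 d=1 new=(2,15) → add node 6 parent=5 cost=18
7. q=(7,10) nearest=1 d=4 new=(7,10) → blocked by [4,6]×[7,10], reject
8. q=(3,9) nearest=1 d=3 new=(3,9) → add node 7 parent=1 cost=9
9. q=(3,14) nearest=6 d=1 new=(3,14) → add node 8 parent=6 cost=19
10. q=(4,6) nearest=1 d=0 → coincident, reject
11. q=(13,7) nearest=3 d=7 new=(12,8) → blocked by [10,12]×[8,12], reject
12. q=(13,10) nearest=3 d=7 new=(12,10) → blocked by [10,12]×[8,12], reject
13. q=(12,10) nearest=3 d=6 new=(12,10) → blocked by [10,12]×[8,12], reject
14. q=(8,12) nearest=3 d=2 new=(8,12) → blocked by [7,10]×[13,15], reject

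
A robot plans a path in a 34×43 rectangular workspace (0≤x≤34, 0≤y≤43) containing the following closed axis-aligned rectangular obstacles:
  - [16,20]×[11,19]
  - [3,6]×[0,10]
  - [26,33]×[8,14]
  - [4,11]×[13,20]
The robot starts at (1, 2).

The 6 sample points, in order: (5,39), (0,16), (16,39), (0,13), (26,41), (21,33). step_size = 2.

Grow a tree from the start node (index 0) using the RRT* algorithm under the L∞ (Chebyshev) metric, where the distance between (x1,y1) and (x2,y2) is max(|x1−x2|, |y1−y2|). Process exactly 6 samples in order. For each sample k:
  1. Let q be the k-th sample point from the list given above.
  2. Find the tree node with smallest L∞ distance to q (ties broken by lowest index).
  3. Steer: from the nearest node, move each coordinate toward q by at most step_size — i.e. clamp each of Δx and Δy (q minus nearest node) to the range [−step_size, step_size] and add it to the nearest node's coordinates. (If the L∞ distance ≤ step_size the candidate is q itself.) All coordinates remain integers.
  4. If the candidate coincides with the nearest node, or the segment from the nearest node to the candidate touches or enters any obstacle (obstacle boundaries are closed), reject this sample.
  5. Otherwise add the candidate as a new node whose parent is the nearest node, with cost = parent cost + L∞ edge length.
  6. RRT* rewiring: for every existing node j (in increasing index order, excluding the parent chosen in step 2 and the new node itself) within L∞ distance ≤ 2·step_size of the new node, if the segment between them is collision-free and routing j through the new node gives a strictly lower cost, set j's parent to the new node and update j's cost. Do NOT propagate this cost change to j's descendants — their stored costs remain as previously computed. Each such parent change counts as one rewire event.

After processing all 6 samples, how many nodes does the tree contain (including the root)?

Node count: 6

1. q=(5,39) nearest=0 d=37 new=(3,4) → blocked by [3,6]×[0,10], reject
2. q=(0,16) nearest=0 d=14 new=(0,4) → add node 1 parent=0 cost=2
3. q=(16,39) nearest=1 d=35 new=(2,6) → add node 2 parent=1 cost=4
4. q=(0,13) nearest=2 d=7 new=(0,8) → add node 3 parent=2 cost=6
5. q=(26,41) nearest=3 d=33 new=(2,10) → add node 4 parent=3 cost=8
6. q=(21,33) nearest=4 d=23 new=(4,12) → add node 5 parent=4 cost=10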